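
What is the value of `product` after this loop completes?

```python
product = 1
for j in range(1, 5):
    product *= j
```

Let's trace through this code step by step.

Initialize: product = 1
Entering loop: for j in range(1, 5):
After iteration 1: j = 1, product = 1
After iteration 2: j = 2, product = 2
After iteration 3: j = 3, product = 6
After iteration 4: j = 4, product = 24
Loop ends.

Final answer: 24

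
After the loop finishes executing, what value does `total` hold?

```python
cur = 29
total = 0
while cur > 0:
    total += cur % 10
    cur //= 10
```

Let's trace through this code step by step.

Initialize: cur = 29
Initialize: total = 0
Entering loop: while cur > 0:
After iteration 1: cur = 2, total = 9
After iteration 2: cur = 0, total = 11
Loop ends.

Final answer: 11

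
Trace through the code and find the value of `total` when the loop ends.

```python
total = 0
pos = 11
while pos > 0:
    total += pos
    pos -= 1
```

Let's trace through this code step by step.

Initialize: total = 0
Initialize: pos = 11
Entering loop: while pos > 0:
After iteration 1: total = 11, pos = 10
After iteration 2: total = 21, pos = 9
After iteration 3: total = 30, pos = 8
After iteration 4: total = 38, pos = 7
After iteration 5: total = 45, pos = 6
After iteration 6: total = 51, pos = 5
After iteration 7: total = 56, pos = 4
After iteration 8: total = 60, pos = 3
After iteration 9: total = 63, pos = 2
After iteration 10: total = 65, pos = 1
After iteration 11: total = 66, pos = 0
Loop ends.

Final answer: 66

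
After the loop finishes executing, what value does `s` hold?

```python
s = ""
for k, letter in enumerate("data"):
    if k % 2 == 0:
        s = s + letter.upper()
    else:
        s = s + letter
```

Let's trace through this code step by step.

Initialize: s = ''
Entering loop: for k, letter in enumerate("data"):
After iteration 1: k = 0, letter = 'd', s = 'D'
After iteration 2: k = 1, letter = 'a', s = 'Da'
After iteration 3: k = 2, letter = 't', s = 'DaT'
After iteration 4: k = 3, letter = 'a', s = 'DaTa'
Loop ends.

Final answer: 'DaTa'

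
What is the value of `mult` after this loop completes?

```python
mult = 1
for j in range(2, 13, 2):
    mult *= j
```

Let's trace through this code step by step.

Initialize: mult = 1
Entering loop: for j in range(2, 13, 2):
After iteration 1: j = 2, mult = 2
After iteration 2: j = 4, mult = 8
After iteration 3: j = 6, mult = 48
After iteration 4: j = 8, mult = 384
After iteration 5: j = 10, mult = 3840
After iteration 6: j = 12, mult = 46080
Loop ends.

Final answer: 46080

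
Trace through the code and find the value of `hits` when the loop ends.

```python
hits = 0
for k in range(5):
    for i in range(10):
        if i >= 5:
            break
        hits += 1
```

Let's trace through this code step by step.

Initialize: hits = 0
Entering loop: for k in range(5):
After iteration 1: k = 0, hits = 5
After iteration 2: k = 1, hits = 10
After iteration 3: k = 2, hits = 15
After iteration 4: k = 3, hits = 20
After iteration 5: k = 4, hits = 25
Loop ends.

Final answer: 25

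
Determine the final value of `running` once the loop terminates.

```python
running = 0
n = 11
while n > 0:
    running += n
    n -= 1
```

Let's trace through this code step by step.

Initialize: running = 0
Initialize: n = 11
Entering loop: while n > 0:
After iteration 1: running = 11, n = 10
After iteration 2: running = 21, n = 9
After iteration 3: running = 30, n = 8
After iteration 4: running = 38, n = 7
After iteration 5: running = 45, n = 6
After iteration 6: running = 51, n = 5
After iteration 7: running = 56, n = 4
After iteration 8: running = 60, n = 3
After iteration 9: running = 63, n = 2
After iteration 10: running = 65, n = 1
After iteration 11: running = 66, n = 0
Loop ends.

Final answer: 66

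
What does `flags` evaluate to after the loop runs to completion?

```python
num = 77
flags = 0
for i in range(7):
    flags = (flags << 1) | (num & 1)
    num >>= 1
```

Let's trace through this code step by step.

Initialize: num = 77
Initialize: flags = 0
Entering loop: for i in range(7):
After iteration 1: i = 0, num = 38, flags = 1
After iteration 2: i = 1, num = 19, flags = 2
After iteration 3: i = 2, num = 9, flags = 5
After iteration 4: i = 3, num = 4, flags = 11
After iteration 5: i = 4, num = 2, flags = 22
After iteration 6: i = 5, num = 1, flags = 44
After iteration 7: i = 6, num = 0, flags = 89
Loop ends.

Final answer: 89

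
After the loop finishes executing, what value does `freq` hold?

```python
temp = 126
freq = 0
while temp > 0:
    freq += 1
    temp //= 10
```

Let's trace through this code step by step.

Initialize: temp = 126
Initialize: freq = 0
Entering loop: while temp > 0:
After iteration 1: temp = 12, freq = 1
After iteration 2: temp = 1, freq = 2
After iteration 3: temp = 0, freq = 3
Loop ends.

Final answer: 3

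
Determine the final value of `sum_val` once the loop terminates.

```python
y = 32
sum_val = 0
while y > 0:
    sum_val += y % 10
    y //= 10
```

Let's trace through this code step by step.

Initialize: y = 32
Initialize: sum_val = 0
Entering loop: while y > 0:
After iteration 1: y = 3, sum_val = 2
After iteration 2: y = 0, sum_val = 5
Loop ends.

Final answer: 5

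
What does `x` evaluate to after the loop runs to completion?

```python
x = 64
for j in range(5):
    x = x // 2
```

Let's trace through this code step by step.

Initialize: x = 64
Entering loop: for j in range(5):
After iteration 1: j = 0, x = 32
After iteration 2: j = 1, x = 16
After iteration 3: j = 2, x = 8
After iteration 4: j = 3, x = 4
After iteration 5: j = 4, x = 2
Loop ends.

Final answer: 2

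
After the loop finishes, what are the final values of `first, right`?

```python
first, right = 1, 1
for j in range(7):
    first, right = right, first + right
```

Let's trace through this code step by step.

Initialize: first = 1
Initialize: right = 1
Entering loop: for j in range(7):
After iteration 1: j = 0, first = 1, right = 2
After iteration 2: j = 1, first = 2, right = 3
After iteration 3: j = 2, first = 3, right = 5
After iteration 4: j = 3, first = 5, right = 8
After iteration 5: j = 4, first = 8, right = 13
After iteration 6: j = 5, first = 13, right = 21
After iteration 7: j = 6, first = 21, right = 34
Loop ends.

Final answer: 21, 34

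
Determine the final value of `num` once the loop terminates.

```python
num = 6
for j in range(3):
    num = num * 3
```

Let's trace through this code step by step.

Initialize: num = 6
Entering loop: for j in range(3):
After iteration 1: j = 0, num = 18
After iteration 2: j = 1, num = 54
After iteration 3: j = 2, num = 162
Loop ends.

Final answer: 162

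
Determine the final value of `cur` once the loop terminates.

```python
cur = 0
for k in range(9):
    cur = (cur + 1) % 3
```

Let's trace through this code step by step.

Initialize: cur = 0
Entering loop: for k in range(9):
After iteration 1: k = 0, cur = 1
After iteration 2: k = 1, cur = 2
After iteration 3: k = 2, cur = 0
After iteration 4: k = 3, cur = 1
After iteration 5: k = 4, cur = 2
After iteration 6: k = 5, cur = 0
After iteration 7: k = 6, cur = 1
After iteration 8: k = 7, cur = 2
After iteration 9: k = 8, cur = 0
Loop ends.

Final answer: 0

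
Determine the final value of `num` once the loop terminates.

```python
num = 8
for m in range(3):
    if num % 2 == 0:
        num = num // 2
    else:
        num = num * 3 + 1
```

Let's trace through this code step by step.

Initialize: num = 8
Entering loop: for m in range(3):
After iteration 1: m = 0, num = 4
After iteration 2: m = 1, num = 2
After iteration 3: m = 2, num = 1
Loop ends.

Final answer: 1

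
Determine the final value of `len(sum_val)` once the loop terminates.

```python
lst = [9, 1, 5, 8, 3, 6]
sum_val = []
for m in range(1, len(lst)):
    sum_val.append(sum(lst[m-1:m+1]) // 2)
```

Let's trace through this code step by step.

Initialize: lst = [9, 1, 5, 8, 3, 6]
Initialize: sum_val = []
Entering loop: for m in range(1, len(lst)):
After iteration 1: m = 1, sum_val = [5]
After iteration 2: m = 2, sum_val = [5, 3]
After iteration 3: m = 3, sum_val = [5, 3, 6]
After iteration 4: m = 4, sum_val = [5, 3, 6, 5]
After iteration 5: m = 5, sum_val = [5, 3, 6, 5, 4]
Loop ends.
len(sum_val) = 5

Final answer: 5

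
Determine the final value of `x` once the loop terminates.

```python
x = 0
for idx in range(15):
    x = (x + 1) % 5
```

Let's trace through this code step by step.

Initialize: x = 0
Entering loop: for idx in range(15):
After iteration 1: idx = 0, x = 1
After iteration 2: idx = 1, x = 2
After iteration 3: idx = 2, x = 3
After iteration 4: idx = 3, x = 4
After iteration 5: idx = 4, x = 0
After iteration 6: idx = 5, x = 1
After iteration 7: idx = 6, x = 2
After iteration 8: idx = 7, x = 3
After iteration 9: idx = 8, x = 4
After iteration 10: idx = 9, x = 0
After iteration 11: idx = 10, x = 1
After iteration 12: idx = 11, x = 2
After iteration 13: idx = 12, x = 3
After iteration 14: idx = 13, x = 4
After iteration 15: idx = 14, x = 0
Loop ends.

Final answer: 0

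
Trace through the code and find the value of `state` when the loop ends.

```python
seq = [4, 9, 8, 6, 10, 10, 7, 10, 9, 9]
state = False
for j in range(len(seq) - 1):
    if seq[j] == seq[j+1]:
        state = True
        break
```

Let's trace through this code step by step.

Initialize: seq = [4, 9, 8, 6, 10, 10, 7, 10, 9, 9]
Initialize: state = False
Entering loop: for j in range(len(seq) - 1):
After iteration 1: j = 0, state = False
After iteration 2: j = 1, state = False
After iteration 3: j = 2, state = False
After iteration 4: j = 3, state = False
After iteration 5: j = 4, state = True
Loop ends.

Final answer: True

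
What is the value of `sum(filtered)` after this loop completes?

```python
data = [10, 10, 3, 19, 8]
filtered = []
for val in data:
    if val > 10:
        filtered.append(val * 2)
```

Let's trace through this code step by step.

Initialize: data = [10, 10, 3, 19, 8]
Initialize: filtered = []
Entering loop: for val in data:
After iteration 1: val = 10, filtered = []
After iteration 2: val = 10, filtered = []
After iteration 3: val = 3, filtered = []
After iteration 4: val = 19, filtered = [38]
After iteration 5: val = 8, filtered = [38]
Loop ends.
sum(filtered) = 38

Final answer: 38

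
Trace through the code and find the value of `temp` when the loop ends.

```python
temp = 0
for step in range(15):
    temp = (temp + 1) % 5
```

Let's trace through this code step by step.

Initialize: temp = 0
Entering loop: for step in range(15):
After iteration 1: step = 0, temp = 1
After iteration 2: step = 1, temp = 2
After iteration 3: step = 2, temp = 3
After iteration 4: step = 3, temp = 4
After iteration 5: step = 4, temp = 0
After iteration 6: step = 5, temp = 1
After iteration 7: step = 6, temp = 2
After iteration 8: step = 7, temp = 3
After iteration 9: step = 8, temp = 4
After iteration 10: step = 9, temp = 0
After iteration 11: step = 10, temp = 1
After iteration 12: step = 11, temp = 2
After iteration 13: step = 12, temp = 3
After iteration 14: step = 13, temp = 4
After iteration 15: step = 14, temp = 0
Loop ends.

Final answer: 0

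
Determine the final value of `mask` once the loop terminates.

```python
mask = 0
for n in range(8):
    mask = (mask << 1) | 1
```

Let's trace through this code step by step.

Initialize: mask = 0
Entering loop: for n in range(8):
After iteration 1: n = 0, mask = 1
After iteration 2: n = 1, mask = 3
After iteration 3: n = 2, mask = 7
After iteration 4: n = 3, mask = 15
After iteration 5: n = 4, mask = 31
After iteration 6: n = 5, mask = 63
After iteration 7: n = 6, mask = 127
After iteration 8: n = 7, mask = 255
Loop ends.

Final answer: 255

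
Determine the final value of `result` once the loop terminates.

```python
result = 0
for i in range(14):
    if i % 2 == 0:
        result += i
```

Let's trace through this code step by step.

Initialize: result = 0
Entering loop: for i in range(14):
After iteration 1: i = 0, result = 0
After iteration 2: i = 1, result = 0
After iteration 3: i = 2, result = 2
After iteration 4: i = 3, result = 2
After iteration 5: i = 4, result = 6
After iteration 6: i = 5, result = 6
After iteration 7: i = 6, result = 12
After iteration 8: i = 7, result = 12
After iteration 9: i = 8, result = 20
After iteration 10: i = 9, result = 20
After iteration 11: i = 10, result = 30
After iteration 12: i = 11, result = 30
After iteration 13: i = 12, result = 42
After iteration 14: i = 13, result = 42
Loop ends.

Final answer: 42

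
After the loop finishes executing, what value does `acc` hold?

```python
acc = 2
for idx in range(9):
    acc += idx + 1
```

Let's trace through this code step by step.

Initialize: acc = 2
Entering loop: for idx in range(9):
After iteration 1: idx = 0, acc = 3
After iteration 2: idx = 1, acc = 5
After iteration 3: idx = 2, acc = 8
After iteration 4: idx = 3, acc = 12
After iteration 5: idx = 4, acc = 17
After iteration 6: idx = 5, acc = 23
After iteration 7: idx = 6, acc = 30
After iteration 8: idx = 7, acc = 38
After iteration 9: idx = 8, acc = 47
Loop ends.

Final answer: 47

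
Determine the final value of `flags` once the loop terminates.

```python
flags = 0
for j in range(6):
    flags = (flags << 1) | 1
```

Let's trace through this code step by step.

Initialize: flags = 0
Entering loop: for j in range(6):
After iteration 1: j = 0, flags = 1
After iteration 2: j = 1, flags = 3
After iteration 3: j = 2, flags = 7
After iteration 4: j = 3, flags = 15
After iteration 5: j = 4, flags = 31
After iteration 6: j = 5, flags = 63
Loop ends.

Final answer: 63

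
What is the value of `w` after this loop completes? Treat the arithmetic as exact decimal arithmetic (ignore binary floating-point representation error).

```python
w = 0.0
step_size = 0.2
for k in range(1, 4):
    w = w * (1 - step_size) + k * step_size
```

Let's trace through this code step by step.

Initialize: w = 0.0
Initialize: step_size = 0.2
Entering loop: for k in range(1, 4):
After iteration 1: k = 1, w = 0.2
After iteration 2: k = 2, w = 0.56
After iteration 3: k = 3, w = 1.048
Loop ends.

Final answer: 1.048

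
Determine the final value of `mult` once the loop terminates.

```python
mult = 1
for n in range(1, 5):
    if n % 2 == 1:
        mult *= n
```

Let's trace through this code step by step.

Initialize: mult = 1
Entering loop: for n in range(1, 5):
After iteration 1: n = 1, mult = 1
After iteration 2: n = 2, mult = 1
After iteration 3: n = 3, mult = 3
After iteration 4: n = 4, mult = 3
Loop ends.

Final answer: 3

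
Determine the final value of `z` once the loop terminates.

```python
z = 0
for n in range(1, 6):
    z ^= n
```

Let's trace through this code step by step.

Initialize: z = 0
Entering loop: for n in range(1, 6):
After iteration 1: n = 1, z = 1
After iteration 2: n = 2, z = 3
After iteration 3: n = 3, z = 0
After iteration 4: n = 4, z = 4
After iteration 5: n = 5, z = 1
Loop ends.

Final answer: 1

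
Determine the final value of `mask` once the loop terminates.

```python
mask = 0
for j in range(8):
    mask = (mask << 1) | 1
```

Let's trace through this code step by step.

Initialize: mask = 0
Entering loop: for j in range(8):
After iteration 1: j = 0, mask = 1
After iteration 2: j = 1, mask = 3
After iteration 3: j = 2, mask = 7
After iteration 4: j = 3, mask = 15
After iteration 5: j = 4, mask = 31
After iteration 6: j = 5, mask = 63
After iteration 7: j = 6, mask = 127
After iteration 8: j = 7, mask = 255
Loop ends.

Final answer: 255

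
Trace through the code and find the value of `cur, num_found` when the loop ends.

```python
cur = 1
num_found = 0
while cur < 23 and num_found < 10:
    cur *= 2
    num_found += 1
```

Let's trace through this code step by step.

Initialize: cur = 1
Initialize: num_found = 0
Entering loop: while cur < 23 and num_found < 10:
After iteration 1: cur = 2, num_found = 1
After iteration 2: cur = 4, num_found = 2
After iteration 3: cur = 8, num_found = 3
After iteration 4: cur = 16, num_found = 4
After iteration 5: cur = 32, num_found = 5
Loop ends.

Final answer: 32, 5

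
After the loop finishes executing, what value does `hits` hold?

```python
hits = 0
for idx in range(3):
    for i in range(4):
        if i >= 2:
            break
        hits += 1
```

Let's trace through this code step by step.

Initialize: hits = 0
Entering loop: for idx in range(3):
After iteration 1: idx = 0, hits = 2
After iteration 2: idx = 1, hits = 4
After iteration 3: idx = 2, hits = 6
Loop ends.

Final answer: 6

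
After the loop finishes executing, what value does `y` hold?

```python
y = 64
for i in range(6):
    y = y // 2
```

Let's trace through this code step by step.

Initialize: y = 64
Entering loop: for i in range(6):
After iteration 1: i = 0, y = 32
After iteration 2: i = 1, y = 16
After iteration 3: i = 2, y = 8
After iteration 4: i = 3, y = 4
After iteration 5: i = 4, y = 2
After iteration 6: i = 5, y = 1
Loop ends.

Final answer: 1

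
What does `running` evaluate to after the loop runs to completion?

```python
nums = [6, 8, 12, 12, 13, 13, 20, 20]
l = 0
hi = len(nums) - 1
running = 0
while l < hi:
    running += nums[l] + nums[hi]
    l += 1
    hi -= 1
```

Let's trace through this code step by step.

Initialize: nums = [6, 8, 12, 12, 13, 13, 20, 20]
Initialize: l = 0
Initialize: hi = 7
Initialize: running = 0
Entering loop: while l < hi:
After iteration 1: l = 1, hi = 6, running = 26
After iteration 2: l = 2, hi = 5, running = 54
After iteration 3: l = 3, hi = 4, running = 79
After iteration 4: l = 4, hi = 3, running = 104
Loop ends.

Final answer: 104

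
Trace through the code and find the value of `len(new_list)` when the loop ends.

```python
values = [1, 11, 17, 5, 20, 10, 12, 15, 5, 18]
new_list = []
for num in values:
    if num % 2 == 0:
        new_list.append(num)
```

Let's trace through this code step by step.

Initialize: values = [1, 11, 17, 5, 20, 10, 12, 15, 5, 18]
Initialize: new_list = []
Entering loop: for num in values:
After iteration 1: num = 1, new_list = []
After iteration 2: num = 11, new_list = []
After iteration 3: num = 17, new_list = []
After iteration 4: num = 5, new_list = []
After iteration 5: num = 20, new_list = [20]
After iteration 6: num = 10, new_list = [20, 10]
After iteration 7: num = 12, new_list = [20, 10, 12]
After iteration 8: num = 15, new_list = [20, 10, 12]
After iteration 9: num = 5, new_list = [20, 10, 12]
After iteration 10: num = 18, new_list = [20, 10, 12, 18]
Loop ends.
len(new_list) = 4

Final answer: 4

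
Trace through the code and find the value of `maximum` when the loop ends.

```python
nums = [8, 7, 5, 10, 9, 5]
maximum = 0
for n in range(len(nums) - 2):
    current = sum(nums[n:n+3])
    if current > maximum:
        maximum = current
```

Let's trace through this code step by step.

Initialize: nums = [8, 7, 5, 10, 9, 5]
Initialize: maximum = 0
Entering loop: for n in range(len(nums) - 2):
After iteration 1: n = 0, maximum = 20, current = 20
After iteration 2: n = 1, maximum = 22, current = 22
After iteration 3: n = 2, maximum = 24, current = 24
After iteration 4: n = 3, maximum = 24, current = 24
Loop ends.

Final answer: 24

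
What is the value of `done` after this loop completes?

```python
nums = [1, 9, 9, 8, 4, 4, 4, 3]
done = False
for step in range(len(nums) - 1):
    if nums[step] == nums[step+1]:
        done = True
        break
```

Let's trace through this code step by step.

Initialize: nums = [1, 9, 9, 8, 4, 4, 4, 3]
Initialize: done = False
Entering loop: for step in range(len(nums) - 1):
After iteration 1: step = 0, done = False
After iteration 2: step = 1, done = True
Loop ends.

Final answer: True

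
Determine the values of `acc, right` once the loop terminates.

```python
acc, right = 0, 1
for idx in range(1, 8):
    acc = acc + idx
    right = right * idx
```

Let's trace through this code step by step.

Initialize: acc = 0
Initialize: right = 1
Entering loop: for idx in range(1, 8):
After iteration 1: idx = 1, acc = 1, right = 1
After iteration 2: idx = 2, acc = 3, right = 2
After iteration 3: idx = 3, acc = 6, right = 6
After iteration 4: idx = 4, acc = 10, right = 24
After iteration 5: idx = 5, acc = 15, right = 120
After iteration 6: idx = 6, acc = 21, right = 720
After iteration 7: idx = 7, acc = 28, right = 5040
Loop ends.

Final answer: 28, 5040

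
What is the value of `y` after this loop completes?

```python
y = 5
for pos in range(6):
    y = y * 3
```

Let's trace through this code step by step.

Initialize: y = 5
Entering loop: for pos in range(6):
After iteration 1: pos = 0, y = 15
After iteration 2: pos = 1, y = 45
After iteration 3: pos = 2, y = 135
After iteration 4: pos = 3, y = 405
After iteration 5: pos = 4, y = 1215
After iteration 6: pos = 5, y = 3645
Loop ends.

Final answer: 3645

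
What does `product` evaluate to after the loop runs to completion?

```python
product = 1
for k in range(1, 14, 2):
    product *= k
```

Let's trace through this code step by step.

Initialize: product = 1
Entering loop: for k in range(1, 14, 2):
After iteration 1: k = 1, product = 1
After iteration 2: k = 3, product = 3
After iteration 3: k = 5, product = 15
After iteration 4: k = 7, product = 105
After iteration 5: k = 9, product = 945
After iteration 6: k = 11, product = 10395
After iteration 7: k = 13, product = 135135
Loop ends.

Final answer: 135135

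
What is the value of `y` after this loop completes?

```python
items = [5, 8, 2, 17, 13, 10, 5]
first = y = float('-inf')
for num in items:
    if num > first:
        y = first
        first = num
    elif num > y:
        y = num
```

Let's trace through this code step by step.

Initialize: items = [5, 8, 2, 17, 13, 10, 5]
Initialize: first = -inf
Initialize: y = -inf
Entering loop: for num in items:
After iteration 1: num = 5, first = 5, y = -inf
After iteration 2: num = 8, first = 8, y = 5
After iteration 3: num = 2, first = 8, y = 5
After iteration 4: num = 17, first = 17, y = 8
After iteration 5: num = 13, first = 17, y = 13
After iteration 6: num = 10, first = 17, y = 13
After iteration 7: num = 5, first = 17, y = 13
Loop ends.

Final answer: 13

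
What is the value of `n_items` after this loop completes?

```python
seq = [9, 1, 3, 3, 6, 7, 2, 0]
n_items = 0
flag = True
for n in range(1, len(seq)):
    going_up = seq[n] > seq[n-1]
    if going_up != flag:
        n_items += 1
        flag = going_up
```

Let's trace through this code step by step.

Initialize: seq = [9, 1, 3, 3, 6, 7, 2, 0]
Initialize: n_items = 0
Initialize: flag = True
Entering loop: for n in range(1, len(seq)):
After iteration 1: n = 1, n_items = 1, flag = False, going_up = False
After iteration 2: n = 2, n_items = 2, flag = True, going_up = True
After iteration 3: n = 3, n_items = 3, flag = False, going_up = False
After iteration 4: n = 4, n_items = 4, flag = True, going_up = True
After iteration 5: n = 5, n_items = 4, flag = True, going_up = True
After iteration 6: n = 6, n_items = 5, flag = False, going_up = False
After iteration 7: n = 7, n_items = 5, flag = False, going_up = False
Loop ends.

Final answer: 5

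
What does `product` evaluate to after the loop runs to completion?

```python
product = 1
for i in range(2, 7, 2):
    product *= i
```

Let's trace through this code step by step.

Initialize: product = 1
Entering loop: for i in range(2, 7, 2):
After iteration 1: i = 2, product = 2
After iteration 2: i = 4, product = 8
After iteration 3: i = 6, product = 48
Loop ends.

Final answer: 48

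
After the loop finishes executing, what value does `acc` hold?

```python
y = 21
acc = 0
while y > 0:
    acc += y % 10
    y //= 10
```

Let's trace through this code step by step.

Initialize: y = 21
Initialize: acc = 0
Entering loop: while y > 0:
After iteration 1: y = 2, acc = 1
After iteration 2: y = 0, acc = 3
Loop ends.

Final answer: 3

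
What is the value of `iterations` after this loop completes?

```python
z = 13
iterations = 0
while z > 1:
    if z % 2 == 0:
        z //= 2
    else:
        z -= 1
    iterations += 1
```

Let's trace through this code step by step.

Initialize: z = 13
Initialize: iterations = 0
Entering loop: while z > 1:
After iteration 1: z = 12, iterations = 1
After iteration 2: z = 6, iterations = 2
After iteration 3: z = 3, iterations = 3
After iteration 4: z = 2, iterations = 4
After iteration 5: z = 1, iterations = 5
Loop ends.

Final answer: 5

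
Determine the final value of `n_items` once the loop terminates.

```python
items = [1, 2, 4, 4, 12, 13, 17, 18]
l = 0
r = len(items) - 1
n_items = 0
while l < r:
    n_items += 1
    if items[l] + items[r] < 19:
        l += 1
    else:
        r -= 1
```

Let's trace through this code step by step.

Initialize: items = [1, 2, 4, 4, 12, 13, 17, 18]
Initialize: l = 0
Initialize: r = 7
Initialize: n_items = 0
Entering loop: while l < r:
After iteration 1: l = 0, r = 6, n_items = 1
After iteration 2: l = 1, r = 6, n_items = 2
After iteration 3: l = 1, r = 5, n_items = 3
After iteration 4: l = 2, r = 5, n_items = 4
After iteration 5: l = 3, r = 5, n_items = 5
After iteration 6: l = 4, r = 5, n_items = 6
After iteration 7: l = 4, r = 4, n_items = 7
Loop ends.

Final answer: 7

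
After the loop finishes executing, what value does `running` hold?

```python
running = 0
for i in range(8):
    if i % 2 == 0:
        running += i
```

Let's trace through this code step by step.

Initialize: running = 0
Entering loop: for i in range(8):
After iteration 1: i = 0, running = 0
After iteration 2: i = 1, running = 0
After iteration 3: i = 2, running = 2
After iteration 4: i = 3, running = 2
After iteration 5: i = 4, running = 6
After iteration 6: i = 5, running = 6
After iteration 7: i = 6, running = 12
After iteration 8: i = 7, running = 12
Loop ends.

Final answer: 12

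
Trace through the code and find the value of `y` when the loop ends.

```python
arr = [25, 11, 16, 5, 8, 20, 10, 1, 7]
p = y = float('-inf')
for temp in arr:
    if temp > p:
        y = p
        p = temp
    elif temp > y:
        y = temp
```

Let's trace through this code step by step.

Initialize: arr = [25, 11, 16, 5, 8, 20, 10, 1, 7]
Initialize: p = -inf
Initialize: y = -inf
Entering loop: for temp in arr:
After iteration 1: temp = 25, p = 25, y = -inf
After iteration 2: temp = 11, p = 25, y = 11
After iteration 3: temp = 16, p = 25, y = 16
After iteration 4: temp = 5, p = 25, y = 16
After iteration 5: temp = 8, p = 25, y = 16
After iteration 6: temp = 20, p = 25, y = 20
After iteration 7: temp = 10, p = 25, y = 20
After iteration 8: temp = 1, p = 25, y = 20
After iteration 9: temp = 7, p = 25, y = 20
Loop ends.

Final answer: 20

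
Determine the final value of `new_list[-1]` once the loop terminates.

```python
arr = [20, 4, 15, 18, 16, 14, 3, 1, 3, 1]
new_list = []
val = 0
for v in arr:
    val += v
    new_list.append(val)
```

Let's trace through this code step by step.

Initialize: arr = [20, 4, 15, 18, 16, 14, 3, 1, 3, 1]
Initialize: new_list = []
Initialize: val = 0
Entering loop: for v in arr:
After iteration 1: v = 20, new_list = [20], val = 20
After iteration 2: v = 4, new_list = [20, 24], val = 24
After iteration 3: v = 15, new_list = [20, 24, 39], val = 39
After iteration 4: v = 18, new_list = [20, 24, 39, 57], val = 57
After iteration 5: v = 16, new_list = [20, 24, 39, 57, 73], val = 73
After iteration 6: v = 14, new_list = [20, 24, 39, 57, 73, 87], val = 87
After iteration 7: v = 3, new_list = [20, 24, 39, 57, 73, 87, 90], val = 90
After iteration 8: v = 1, new_list = [20, 24, 39, 57, 73, 87, 90, 91], val = 91
After iteration 9: v = 3, new_list = [20, 24, 39, 57, 73, 87, 90, 91, 94], val = 94
After iteration 10: v = 1, new_list = [20, 24, 39, 57, 73, 87, 90, 91, 94, 95], val = 95
Loop ends.
new_list[-1] = 95

Final answer: 95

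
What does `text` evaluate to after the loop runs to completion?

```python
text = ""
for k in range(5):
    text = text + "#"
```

Let's trace through this code step by step.

Initialize: text = ''
Entering loop: for k in range(5):
After iteration 1: k = 0, text = '#'
After iteration 2: k = 1, text = '##'
After iteration 3: k = 2, text = '###'
After iteration 4: k = 3, text = '####'
After iteration 5: k = 4, text = '#####'
Loop ends.

Final answer: '#####'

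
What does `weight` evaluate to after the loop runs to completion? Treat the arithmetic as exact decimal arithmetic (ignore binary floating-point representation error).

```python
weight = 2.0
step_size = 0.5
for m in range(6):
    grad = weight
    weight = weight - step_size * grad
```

Let's trace through this code step by step.

Initialize: weight = 2.0
Initialize: step_size = 0.5
Entering loop: for m in range(6):
After iteration 1: m = 0, weight = 1.0, grad = 2.0
After iteration 2: m = 1, weight = 0.5, grad = 1.0
After iteration 3: m = 2, weight = 0.25, grad = 0.5
After iteration 4: m = 3, weight = 0.125, grad = 0.25
After iteration 5: m = 4, weight = 0.0625, grad = 0.125
After iteration 6: m = 5, weight = 0.03125, grad = 0.0625
Loop ends.

Final answer: 0.03125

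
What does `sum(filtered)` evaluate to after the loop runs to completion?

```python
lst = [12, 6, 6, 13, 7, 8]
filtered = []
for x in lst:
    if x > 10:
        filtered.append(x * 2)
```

Let's trace through this code step by step.

Initialize: lst = [12, 6, 6, 13, 7, 8]
Initialize: filtered = []
Entering loop: for x in lst:
After iteration 1: x = 12, filtered = [24]
After iteration 2: x = 6, filtered = [24]
After iteration 3: x = 6, filtered = [24]
After iteration 4: x = 13, filtered = [24, 26]
After iteration 5: x = 7, filtered = [24, 26]
After iteration 6: x = 8, filtered = [24, 26]
Loop ends.
sum(filtered) = 50

Final answer: 50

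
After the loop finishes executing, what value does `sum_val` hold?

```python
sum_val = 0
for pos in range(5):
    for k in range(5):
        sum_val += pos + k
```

Let's trace through this code step by step.

Initialize: sum_val = 0
Entering loop: for pos in range(5):
After iteration 1: pos = 0, sum_val = 10
After iteration 2: pos = 1, sum_val = 25
After iteration 3: pos = 2, sum_val = 45
After iteration 4: pos = 3, sum_val = 70
After iteration 5: pos = 4, sum_val = 100
Loop ends.

Final answer: 100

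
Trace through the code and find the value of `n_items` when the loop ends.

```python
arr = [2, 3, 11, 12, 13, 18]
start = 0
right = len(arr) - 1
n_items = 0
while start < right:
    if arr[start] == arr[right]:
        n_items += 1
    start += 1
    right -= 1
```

Let's trace through this code step by step.

Initialize: arr = [2, 3, 11, 12, 13, 18]
Initialize: start = 0
Initialize: right = 5
Initialize: n_items = 0
Entering loop: while start < right:
After iteration 1: start = 1, right = 4, n_items = 0
After iteration 2: start = 2, right = 3, n_items = 0
After iteration 3: start = 3, right = 2, n_items = 0
Loop ends.

Final answer: 0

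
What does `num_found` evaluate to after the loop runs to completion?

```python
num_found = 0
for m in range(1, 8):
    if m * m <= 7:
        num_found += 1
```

Let's trace through this code step by step.

Initialize: num_found = 0
Entering loop: for m in range(1, 8):
After iteration 1: m = 1, num_found = 1
After iteration 2: m = 2, num_found = 2
After iteration 3: m = 3, num_found = 2
After iteration 4: m = 4, num_found = 2
After iteration 5: m = 5, num_found = 2
After iteration 6: m = 6, num_found = 2
After iteration 7: m = 7, num_found = 2
Loop ends.

Final answer: 2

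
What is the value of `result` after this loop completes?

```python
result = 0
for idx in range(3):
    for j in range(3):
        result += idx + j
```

Let's trace through this code step by step.

Initialize: result = 0
Entering loop: for idx in range(3):
After iteration 1: idx = 0, result = 3
After iteration 2: idx = 1, result = 9
After iteration 3: idx = 2, result = 18
Loop ends.

Final answer: 18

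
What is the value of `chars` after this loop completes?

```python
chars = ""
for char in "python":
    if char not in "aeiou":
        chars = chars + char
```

Let's trace through this code step by step.

Initialize: chars = ''
Entering loop: for char in "python":
After iteration 1: char = 'p', chars = 'p'
After iteration 2: char = 'y', chars = 'py'
After iteration 3: char = 't', chars = 'pyt'
After iteration 4: char = 'h', chars = 'pyth'
After iteration 5: char = 'o', chars = 'pyth'
After iteration 6: char = 'n', chars = 'pythn'
Loop ends.

Final answer: 'pythn'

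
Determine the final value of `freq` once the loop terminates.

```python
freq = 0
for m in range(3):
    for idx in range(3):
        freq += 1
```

Let's trace through this code step by step.

Initialize: freq = 0
Entering loop: for m in range(3):
After iteration 1: m = 0, freq = 3
After iteration 2: m = 1, freq = 6
After iteration 3: m = 2, freq = 9
Loop ends.

Final answer: 9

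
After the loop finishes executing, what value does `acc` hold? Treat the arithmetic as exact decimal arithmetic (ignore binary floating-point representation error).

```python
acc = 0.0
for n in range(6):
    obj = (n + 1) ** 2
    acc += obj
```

Let's trace through this code step by step.

Initialize: acc = 0.0
Entering loop: for n in range(6):
After iteration 1: n = 0, acc = 1.0, obj = 1
After iteration 2: n = 1, acc = 5.0, obj = 4
After iteration 3: n = 2, acc = 14.0, obj = 9
After iteration 4: n = 3, acc = 30.0, obj = 16
After iteration 5: n = 4, acc = 55.0, obj = 25
After iteration 6: n = 5, acc = 91.0, obj = 36
Loop ends.

Final answer: 91.0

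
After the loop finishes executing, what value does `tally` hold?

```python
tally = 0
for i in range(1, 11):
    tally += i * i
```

Let's trace through this code step by step.

Initialize: tally = 0
Entering loop: for i in range(1, 11):
After iteration 1: i = 1, tally = 1
After iteration 2: i = 2, tally = 5
After iteration 3: i = 3, tally = 14
After iteration 4: i = 4, tally = 30
After iteration 5: i = 5, tally = 55
After iteration 6: i = 6, tally = 91
After iteration 7: i = 7, tally = 140
After iteration 8: i = 8, tally = 204
After iteration 9: i = 9, tally = 285
After iteration 10: i = 10, tally = 385
Loop ends.

Final answer: 385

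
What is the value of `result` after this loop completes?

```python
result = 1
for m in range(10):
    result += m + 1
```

Let's trace through this code step by step.

Initialize: result = 1
Entering loop: for m in range(10):
After iteration 1: m = 0, result = 2
After iteration 2: m = 1, result = 4
After iteration 3: m = 2, result = 7
After iteration 4: m = 3, result = 11
After iteration 5: m = 4, result = 16
After iteration 6: m = 5, result = 22
After iteration 7: m = 6, result = 29
After iteration 8: m = 7, result = 37
After iteration 9: m = 8, result = 46
After iteration 10: m = 9, result = 56
Loop ends.

Final answer: 56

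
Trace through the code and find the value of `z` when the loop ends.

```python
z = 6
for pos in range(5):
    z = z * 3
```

Let's trace through this code step by step.

Initialize: z = 6
Entering loop: for pos in range(5):
After iteration 1: pos = 0, z = 18
After iteration 2: pos = 1, z = 54
After iteration 3: pos = 2, z = 162
After iteration 4: pos = 3, z = 486
After iteration 5: pos = 4, z = 1458
Loop ends.

Final answer: 1458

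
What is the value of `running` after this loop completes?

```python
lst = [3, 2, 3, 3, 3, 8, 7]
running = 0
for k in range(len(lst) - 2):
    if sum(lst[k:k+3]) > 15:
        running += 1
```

Let's trace through this code step by step.

Initialize: lst = [3, 2, 3, 3, 3, 8, 7]
Initialize: running = 0
Entering loop: for k in range(len(lst) - 2):
After iteration 1: k = 0, running = 0
After iteration 2: k = 1, running = 0
After iteration 3: k = 2, running = 0
After iteration 4: k = 3, running = 0
After iteration 5: k = 4, running = 1
Loop ends.

Final answer: 1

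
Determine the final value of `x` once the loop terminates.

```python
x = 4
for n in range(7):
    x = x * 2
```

Let's trace through this code step by step.

Initialize: x = 4
Entering loop: for n in range(7):
After iteration 1: n = 0, x = 8
After iteration 2: n = 1, x = 16
After iteration 3: n = 2, x = 32
After iteration 4: n = 3, x = 64
After iteration 5: n = 4, x = 128
After iteration 6: n = 5, x = 256
After iteration 7: n = 6, x = 512
Loop ends.

Final answer: 512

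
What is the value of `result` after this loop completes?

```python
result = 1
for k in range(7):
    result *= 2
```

Let's trace through this code step by step.

Initialize: result = 1
Entering loop: for k in range(7):
After iteration 1: k = 0, result = 2
After iteration 2: k = 1, result = 4
After iteration 3: k = 2, result = 8
After iteration 4: k = 3, result = 16
After iteration 5: k = 4, result = 32
After iteration 6: k = 5, result = 64
After iteration 7: k = 6, result = 128
Loop ends.

Final answer: 128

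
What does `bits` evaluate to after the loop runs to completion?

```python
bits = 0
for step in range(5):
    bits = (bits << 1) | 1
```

Let's trace through this code step by step.

Initialize: bits = 0
Entering loop: for step in range(5):
After iteration 1: step = 0, bits = 1
After iteration 2: step = 1, bits = 3
After iteration 3: step = 2, bits = 7
After iteration 4: step = 3, bits = 15
After iteration 5: step = 4, bits = 31
Loop ends.

Final answer: 31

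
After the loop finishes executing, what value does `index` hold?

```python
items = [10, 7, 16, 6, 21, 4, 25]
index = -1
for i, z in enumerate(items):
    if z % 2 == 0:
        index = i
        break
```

Let's trace through this code step by step.

Initialize: items = [10, 7, 16, 6, 21, 4, 25]
Initialize: index = -1
Entering loop: for i, z in enumerate(items):
After iteration 1: i = 0, z = 10, index = 0
Loop ends.

Final answer: 0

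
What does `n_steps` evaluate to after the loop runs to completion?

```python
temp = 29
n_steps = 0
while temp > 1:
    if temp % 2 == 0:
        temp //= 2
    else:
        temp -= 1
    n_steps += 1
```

Let's trace through this code step by step.

Initialize: temp = 29
Initialize: n_steps = 0
Entering loop: while temp > 1:
After iteration 1: temp = 28, n_steps = 1
After iteration 2: temp = 14, n_steps = 2
After iteration 3: temp = 7, n_steps = 3
After iteration 4: temp = 6, n_steps = 4
After iteration 5: temp = 3, n_steps = 5
After iteration 6: temp = 2, n_steps = 6
After iteration 7: temp = 1, n_steps = 7
Loop ends.

Final answer: 7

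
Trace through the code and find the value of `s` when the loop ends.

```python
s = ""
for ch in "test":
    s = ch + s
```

Let's trace through this code step by step.

Initialize: s = ''
Entering loop: for ch in "test":
After iteration 1: ch = 't', s = 't'
After iteration 2: ch = 'e', s = 'et'
After iteration 3: ch = 's', s = 'set'
After iteration 4: ch = 't', s = 'tset'
Loop ends.

Final answer: 'tset'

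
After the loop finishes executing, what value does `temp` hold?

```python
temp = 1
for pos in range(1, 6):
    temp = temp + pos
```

Let's trace through this code step by step.

Initialize: temp = 1
Entering loop: for pos in range(1, 6):
After iteration 1: pos = 1, temp = 2
After iteration 2: pos = 2, temp = 4
After iteration 3: pos = 3, temp = 7
After iteration 4: pos = 4, temp = 11
After iteration 5: pos = 5, temp = 16
Loop ends.

Final answer: 16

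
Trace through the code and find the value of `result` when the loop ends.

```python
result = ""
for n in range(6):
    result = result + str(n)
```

Let's trace through this code step by step.

Initialize: result = ''
Entering loop: for n in range(6):
After iteration 1: n = 0, result = '0'
After iteration 2: n = 1, result = '01'
After iteration 3: n = 2, result = '012'
After iteration 4: n = 3, result = '0123'
After iteration 5: n = 4, result = '01234'
After iteration 6: n = 5, result = '012345'
Loop ends.

Final answer: '012345'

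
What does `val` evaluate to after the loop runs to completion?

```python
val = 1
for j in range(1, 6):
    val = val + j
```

Let's trace through this code step by step.

Initialize: val = 1
Entering loop: for j in range(1, 6):
After iteration 1: j = 1, val = 2
After iteration 2: j = 2, val = 4
After iteration 3: j = 3, val = 7
After iteration 4: j = 4, val = 11
After iteration 5: j = 5, val = 16
Loop ends.

Final answer: 16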